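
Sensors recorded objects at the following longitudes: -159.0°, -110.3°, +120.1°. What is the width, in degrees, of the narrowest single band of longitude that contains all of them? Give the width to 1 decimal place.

129.6°

Sort the longitudes: -159.0°, -110.3°, +120.1°.
Eastward gaps between consecutive values (wrapping around): 48.7°, 230.4°, 80.9°.
Largest gap = 230.4° ⇒ minimal covering band is its complement: 360° − 230.4° = 129.6°.
Band runs from +120.1° eastward to -110.3°, crossing the antimeridian.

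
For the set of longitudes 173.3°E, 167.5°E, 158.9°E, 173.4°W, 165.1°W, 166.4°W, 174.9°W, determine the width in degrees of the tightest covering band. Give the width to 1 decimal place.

36.0°

Sort the longitudes: -174.9°, -173.4°, -166.4°, -165.1°, +158.9°, +167.5°, +173.3°.
Eastward gaps between consecutive values (wrapping around): 1.5°, 7.0°, 1.3°, 324.0°, 8.6°, 5.8°, 11.8°.
Largest gap = 324.0° ⇒ minimal covering band is its complement: 360° − 324.0° = 36.0°.
Band runs from +158.9° eastward to -165.1°, crossing the antimeridian.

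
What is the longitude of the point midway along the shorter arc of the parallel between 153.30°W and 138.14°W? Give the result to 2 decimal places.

145.72°W

Signed shortest Δλ from -153.30° to -138.14° is +15.16°.
Midpoint longitude = -153.30° + (+15.16°)/2 = -153.30° + 7.58° = -145.72°.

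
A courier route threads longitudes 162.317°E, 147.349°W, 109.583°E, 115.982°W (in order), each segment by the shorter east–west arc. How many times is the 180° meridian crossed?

Leg 1: +162.317° → -147.349°, shortest Δλ = 50.334° (east) — crosses 180°.
Leg 2: -147.349° → +109.583°, shortest Δλ = -103.068° (west) — crosses 180°.
Leg 3: +109.583° → -115.982°, shortest Δλ = 134.435° (east) — crosses 180°.
Total crossings: 3.

3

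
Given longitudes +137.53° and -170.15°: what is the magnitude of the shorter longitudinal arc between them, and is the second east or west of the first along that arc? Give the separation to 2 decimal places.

Raw difference: -170.15 − 137.53 = -307.68°.
Normalise into (−180°, 180°]: -307.68° + 360° = 52.32°.
Positive ⇒ the second point lies to the east; separation 52.32°.

52.32° east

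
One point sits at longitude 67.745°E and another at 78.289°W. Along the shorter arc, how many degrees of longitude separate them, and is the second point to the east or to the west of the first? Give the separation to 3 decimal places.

Raw difference: -78.289 − 67.745 = -146.034°.
Normalise into (−180°, 180°]: -146.034° stays -146.034°.
Negative ⇒ the second point lies to the west; separation 146.034°.

146.034° west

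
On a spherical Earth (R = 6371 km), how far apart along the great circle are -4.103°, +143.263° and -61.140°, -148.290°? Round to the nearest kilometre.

8467 km

Δλ = -148.290 − 143.263 = -291.553°; wrapped into (−180°, 180°]: 68.447°.
Δφ = -61.140 − -4.103 = -57.037°.
a = sin²(Δφ/2) + cos φ₁ · cos φ₂ · sin²(Δλ/2) = 0.380238.
c = 2·atan2(√a, √(1−a)) = 1.32892 rad → d = 6371·c ≈ 8466.56 km.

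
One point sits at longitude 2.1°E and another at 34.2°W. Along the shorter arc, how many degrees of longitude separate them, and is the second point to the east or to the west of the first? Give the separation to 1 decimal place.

36.3° west

Raw difference: -34.2 − 2.1 = -36.3°.
Normalise into (−180°, 180°]: -36.3° stays -36.3°.
Negative ⇒ the second point lies to the west; separation 36.3°.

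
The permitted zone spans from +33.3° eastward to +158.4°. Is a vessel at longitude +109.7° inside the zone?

Band width going east from +33.3° to +158.4°: ((158.4 − 33.3) mod 360) = 125.1°.
Offset of +109.7° east of the west edge: ((109.7 − 33.3) mod 360) = 76.4°.
76.4° ≤ 125.1° ⇒ inside.

Yes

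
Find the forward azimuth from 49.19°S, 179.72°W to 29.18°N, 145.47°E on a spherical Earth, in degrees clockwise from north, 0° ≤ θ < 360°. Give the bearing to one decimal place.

Δλ = 145.47 − -179.72 = 325.19°; wrapped into (−180°, 180°]: -34.81°.
θ = atan2( sin Δλ · cos φ₂ , cos φ₁ · sin φ₂ − sin φ₁ · cos φ₂ · cos Δλ )
  = atan2(-0.49841, 0.86121) = -30.059° → normalised to [0°, 360°): 329.941°.

329.9°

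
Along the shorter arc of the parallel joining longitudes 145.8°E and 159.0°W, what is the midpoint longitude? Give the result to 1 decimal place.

Signed shortest Δλ from +145.8° to -159.0° is +55.2°.
Midpoint longitude = +145.8° + (+55.2°)/2 = +145.8° + 27.6° = +173.4°.
(The naïve average (+145.8 + -159.0)/2 = -6.6° is on the wrong side of the globe.)

173.4°E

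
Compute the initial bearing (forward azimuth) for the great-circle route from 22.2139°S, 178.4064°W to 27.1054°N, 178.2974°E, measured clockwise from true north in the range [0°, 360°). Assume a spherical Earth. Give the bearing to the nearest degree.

356°

Δλ = 178.2974 − -178.4064 = 356.7038°; wrapped into (−180°, 180°]: -3.2962°.
θ = atan2( sin Δλ · cos φ₂ , cos φ₁ · sin φ₂ − sin φ₁ · cos φ₂ · cos Δλ )
  = atan2(-0.05118, 0.75780) = -3.864° → normalised to [0°, 360°): 356.136°.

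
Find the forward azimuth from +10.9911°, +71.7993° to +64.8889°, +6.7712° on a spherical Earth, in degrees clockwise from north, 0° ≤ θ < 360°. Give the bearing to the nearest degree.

336°

Δλ = 6.7712 − 71.7993 = -65.0281°.
θ = atan2( sin Δλ · cos φ₂ , cos φ₁ · sin φ₂ − sin φ₁ · cos φ₂ · cos Δλ )
  = atan2(-0.38470, 0.85472) = -24.232° → normalised to [0°, 360°): 335.768°.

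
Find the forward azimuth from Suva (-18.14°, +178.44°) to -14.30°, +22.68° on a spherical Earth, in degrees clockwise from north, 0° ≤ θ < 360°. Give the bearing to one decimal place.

218.0°

Δλ = 22.68 − 178.44 = -155.76°.
θ = atan2( sin Δλ · cos φ₂ , cos φ₁ · sin φ₂ − sin φ₁ · cos φ₂ · cos Δλ )
  = atan2(-0.39784, -0.50982) = -142.033° → normalised to [0°, 360°): 217.967°.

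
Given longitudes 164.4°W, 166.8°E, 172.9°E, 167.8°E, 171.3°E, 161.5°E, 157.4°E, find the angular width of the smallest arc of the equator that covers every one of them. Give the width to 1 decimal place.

38.2°

Sort the longitudes: -164.4°, +157.4°, +161.5°, +166.8°, +167.8°, +171.3°, +172.9°.
Eastward gaps between consecutive values (wrapping around): 321.8°, 4.1°, 5.3°, 1.0°, 3.5°, 1.6°, 22.7°.
Largest gap = 321.8° ⇒ minimal covering band is its complement: 360° − 321.8° = 38.2°.
Band runs from +157.4° eastward to -164.4°, crossing the antimeridian.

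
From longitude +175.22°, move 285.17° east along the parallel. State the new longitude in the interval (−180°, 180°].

Start at +175.22°; shift +285.17° → +460.39°.
+460.39° lies outside (−180°, 180°]; subtract 360° → +100.39°.

+100.39°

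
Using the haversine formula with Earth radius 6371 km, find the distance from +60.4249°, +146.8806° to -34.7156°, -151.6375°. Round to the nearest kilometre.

11959 km

Δλ = -151.6375 − 146.8806 = -298.5181°; wrapped into (−180°, 180°]: 61.4819°.
Δφ = -34.7156 − 60.4249 = -95.1405°.
a = sin²(Δφ/2) + cos φ₁ · cos φ₂ · sin²(Δλ/2) = 0.650802.
c = 2·atan2(√a, √(1−a)) = 1.87717 rad → d = 6371·c ≈ 11959.46 km.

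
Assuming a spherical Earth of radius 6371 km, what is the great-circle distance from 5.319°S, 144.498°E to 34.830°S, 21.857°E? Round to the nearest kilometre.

12545 km

Δλ = 21.857 − 144.498 = -122.641°.
Δφ = -34.830 − -5.319 = -29.511°.
a = sin²(Δφ/2) + cos φ₁ · cos φ₂ · sin²(Δλ/2) = 0.693946.
c = 2·atan2(√a, √(1−a)) = 1.96914 rad → d = 6371·c ≈ 12545.40 km.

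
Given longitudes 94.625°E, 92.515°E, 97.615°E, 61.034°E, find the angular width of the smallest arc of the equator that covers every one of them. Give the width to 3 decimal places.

Sort the longitudes: +61.034°, +92.515°, +94.625°, +97.615°.
Eastward gaps between consecutive values (wrapping around): 31.481°, 2.110°, 2.990°, 323.419°.
Largest gap = 323.419° ⇒ minimal covering band is its complement: 360° − 323.419° = 36.581°.
Band runs from +61.034° eastward to +97.615°.

36.581°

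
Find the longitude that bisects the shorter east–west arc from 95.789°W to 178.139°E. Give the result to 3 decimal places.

138.825°W

Signed shortest Δλ from -95.789° to +178.139° is -86.072°.
Midpoint longitude = -95.789° + (-86.072°)/2 = -95.789° − 43.036° = -138.825°.
(The naïve average (-95.789 + +178.139)/2 = 41.175° is on the wrong side of the globe.)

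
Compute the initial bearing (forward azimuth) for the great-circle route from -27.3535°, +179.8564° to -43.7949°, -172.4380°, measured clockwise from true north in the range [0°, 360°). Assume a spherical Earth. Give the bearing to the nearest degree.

161°

Δλ = -172.4380 − 179.8564 = -352.2944°; wrapped into (−180°, 180°]: 7.7056°.
θ = atan2( sin Δλ · cos φ₂ , cos φ₁ · sin φ₂ − sin φ₁ · cos φ₂ · cos Δλ )
  = atan2(0.09678, -0.28603) = 161.306° → normalised to [0°, 360°): 161.306°.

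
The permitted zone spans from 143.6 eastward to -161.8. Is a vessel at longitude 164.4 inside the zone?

Band width going east from +143.6° to -161.8°: ((-161.8 − 143.6) mod 360) = 54.6°.
Offset of +164.4° east of the west edge: ((164.4 − 143.6) mod 360) = 20.8°.
20.8° ≤ 54.6° ⇒ inside.

Yes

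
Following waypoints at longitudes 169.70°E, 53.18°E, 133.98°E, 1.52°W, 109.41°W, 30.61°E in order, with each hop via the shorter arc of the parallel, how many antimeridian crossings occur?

Leg 1: +169.70° → +53.18°, shortest Δλ = -116.52° (west) — does not cross 180°.
Leg 2: +53.18° → +133.98°, shortest Δλ = 80.8° (east) — does not cross 180°.
Leg 3: +133.98° → -1.52°, shortest Δλ = -135.5° (west) — does not cross 180°.
Leg 4: -1.52° → -109.41°, shortest Δλ = -107.89° (west) — does not cross 180°.
Leg 5: -109.41° → +30.61°, shortest Δλ = 140.02° (east) — does not cross 180°.
Total crossings: 0.

0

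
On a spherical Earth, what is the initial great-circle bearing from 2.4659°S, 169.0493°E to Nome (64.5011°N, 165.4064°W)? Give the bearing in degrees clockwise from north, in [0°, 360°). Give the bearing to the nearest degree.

Δλ = -165.4064 − 169.0493 = -334.4557°; wrapped into (−180°, 180°]: 25.5443°.
θ = atan2( sin Δλ · cos φ₂ , cos φ₁ · sin φ₂ − sin φ₁ · cos φ₂ · cos Δλ )
  = atan2(0.18563, 0.91847) = 11.426° → normalised to [0°, 360°): 11.426°.

11°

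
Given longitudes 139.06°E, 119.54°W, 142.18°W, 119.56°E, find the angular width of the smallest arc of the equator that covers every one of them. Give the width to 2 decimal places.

Sort the longitudes: -142.18°, -119.54°, +119.56°, +139.06°.
Eastward gaps between consecutive values (wrapping around): 22.64°, 239.10°, 19.50°, 78.76°.
Largest gap = 239.10° ⇒ minimal covering band is its complement: 360° − 239.10° = 120.90°.
Band runs from +119.56° eastward to -119.54°, crossing the antimeridian.

120.90°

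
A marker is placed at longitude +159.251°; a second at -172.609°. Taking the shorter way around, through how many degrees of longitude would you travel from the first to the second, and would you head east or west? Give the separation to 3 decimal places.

Raw difference: -172.609 − 159.251 = -331.86°.
Normalise into (−180°, 180°]: -331.86° + 360° = 28.14°.
Positive ⇒ the second point lies to the east; separation 28.140°.

28.140° east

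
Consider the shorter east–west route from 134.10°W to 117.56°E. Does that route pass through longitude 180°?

Naïve |117.56 − -134.10| = 251.66° > 180°, so the shorter arc goes the other way round — across 180°.
Signed shortest Δλ = ((117.56 − -134.10 + 180) mod 360) − 180 = -108.34°.
Going west by 108.34° from -134.10° passes through 180° before reaching +117.56°.

Yes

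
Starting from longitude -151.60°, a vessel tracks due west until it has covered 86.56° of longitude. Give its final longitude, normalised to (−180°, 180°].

Start at -151.60°; shift −86.56° → -238.16°.
-238.16° lies outside (−180°, 180°]; add 360° → +121.84°.

+121.84°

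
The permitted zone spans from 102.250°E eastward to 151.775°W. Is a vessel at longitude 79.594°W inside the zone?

Band width going east from +102.250° to -151.775°: ((-151.775 − 102.250) mod 360) = 105.975°.
Offset of -79.594° east of the west edge: ((-79.594 − 102.250) mod 360) = 178.156°.
178.156° > 105.975° ⇒ outside.

No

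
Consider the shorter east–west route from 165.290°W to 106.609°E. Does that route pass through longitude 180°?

Yes

Naïve |106.609 − -165.290| = 271.899° > 180°, so the shorter arc goes the other way round — across 180°.
Signed shortest Δλ = ((106.609 − -165.290 + 180) mod 360) − 180 = -88.101°.
Going west by 88.101° from -165.290° passes through 180° before reaching +106.609°.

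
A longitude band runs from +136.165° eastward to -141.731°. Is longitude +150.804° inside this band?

Yes

Band width going east from +136.165° to -141.731°: ((-141.731 − 136.165) mod 360) = 82.104°.
Offset of +150.804° east of the west edge: ((150.804 − 136.165) mod 360) = 14.639°.
14.639° ≤ 82.104° ⇒ inside.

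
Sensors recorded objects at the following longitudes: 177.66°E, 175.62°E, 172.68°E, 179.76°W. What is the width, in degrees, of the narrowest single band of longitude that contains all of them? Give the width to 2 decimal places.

Sort the longitudes: -179.76°, +172.68°, +175.62°, +177.66°.
Eastward gaps between consecutive values (wrapping around): 352.44°, 2.94°, 2.04°, 2.58°.
Largest gap = 352.44° ⇒ minimal covering band is its complement: 360° − 352.44° = 7.56°.
Band runs from +172.68° eastward to -179.76°, crossing the antimeridian.

7.56°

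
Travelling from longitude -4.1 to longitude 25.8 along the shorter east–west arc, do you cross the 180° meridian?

Signed shortest Δλ = ((25.8 − -4.1 + 180) mod 360) − 180 = 29.9°.
Going east by 29.9° from -4.1° reaches +25.8° without touching 180°.

No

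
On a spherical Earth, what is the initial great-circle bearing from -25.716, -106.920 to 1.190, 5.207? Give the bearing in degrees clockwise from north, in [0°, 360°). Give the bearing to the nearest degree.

99°

Δλ = 5.207 − -106.920 = 112.127°.
θ = atan2( sin Δλ · cos φ₂ , cos φ₁ · sin φ₂ − sin φ₁ · cos φ₂ · cos Δλ )
  = atan2(0.92615, -0.14469) = 98.879° → normalised to [0°, 360°): 98.879°.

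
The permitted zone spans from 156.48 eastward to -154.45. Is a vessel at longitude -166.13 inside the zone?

Yes

Band width going east from +156.48° to -154.45°: ((-154.45 − 156.48) mod 360) = 49.07°.
Offset of -166.13° east of the west edge: ((-166.13 − 156.48) mod 360) = 37.39°.
37.39° ≤ 49.07° ⇒ inside.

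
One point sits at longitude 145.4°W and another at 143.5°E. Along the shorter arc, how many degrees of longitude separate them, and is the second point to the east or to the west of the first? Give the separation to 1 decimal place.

Raw difference: 143.5 − -145.4 = 288.9°.
Normalise into (−180°, 180°]: 288.9° − 360° = -71.1°.
Negative ⇒ the second point lies to the west; separation 71.1°.

71.1° west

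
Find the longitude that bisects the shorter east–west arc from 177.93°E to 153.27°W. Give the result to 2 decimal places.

167.67°W

Signed shortest Δλ from +177.93° to -153.27° is +28.80°.
Midpoint longitude = +177.93° + (+28.80°)/2 = +177.93° + 14.40° = +192.33°.
Normalise into (−180°, 180°]: -167.67°.
(The naïve average (+177.93 + -153.27)/2 = 12.33° is on the wrong side of the globe.)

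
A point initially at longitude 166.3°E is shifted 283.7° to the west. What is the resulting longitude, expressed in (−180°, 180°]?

Start at +166.3°; shift −283.7° → -117.4°.
-117.4° already lies in (−180°, 180°].

117.4°W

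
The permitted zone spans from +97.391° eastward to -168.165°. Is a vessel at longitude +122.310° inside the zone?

Yes

Band width going east from +97.391° to -168.165°: ((-168.165 − 97.391) mod 360) = 94.444°.
Offset of +122.310° east of the west edge: ((122.310 − 97.391) mod 360) = 24.919°.
24.919° ≤ 94.444° ⇒ inside.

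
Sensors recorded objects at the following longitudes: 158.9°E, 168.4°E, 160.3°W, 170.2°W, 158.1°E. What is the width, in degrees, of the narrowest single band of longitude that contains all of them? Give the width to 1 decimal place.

Sort the longitudes: -170.2°, -160.3°, +158.1°, +158.9°, +168.4°.
Eastward gaps between consecutive values (wrapping around): 9.9°, 318.4°, 0.8°, 9.5°, 21.4°.
Largest gap = 318.4° ⇒ minimal covering band is its complement: 360° − 318.4° = 41.6°.
Band runs from +158.1° eastward to -160.3°, crossing the antimeridian.

41.6°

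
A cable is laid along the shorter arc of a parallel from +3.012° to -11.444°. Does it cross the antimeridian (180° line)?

No

Signed shortest Δλ = ((-11.444 − 3.012 + 180) mod 360) − 180 = -14.456°.
Going west by 14.456° from +3.012° reaches -11.444° without touching 180°.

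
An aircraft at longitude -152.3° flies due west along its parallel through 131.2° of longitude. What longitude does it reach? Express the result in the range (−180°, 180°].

Start at -152.3°; shift −131.2° → -283.5°.
-283.5° lies outside (−180°, 180°]; add 360° → +76.5°.

+76.5°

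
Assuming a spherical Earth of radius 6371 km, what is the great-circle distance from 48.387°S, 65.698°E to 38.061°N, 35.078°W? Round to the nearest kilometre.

13784 km

Δλ = -35.078 − 65.698 = -100.776°.
Δφ = 38.061 − -48.387 = 86.448°.
a = sin²(Δφ/2) + cos φ₁ · cos φ₂ · sin²(Δλ/2) = 0.779344.
c = 2·atan2(√a, √(1−a)) = 2.16360 rad → d = 6371·c ≈ 13784.29 km.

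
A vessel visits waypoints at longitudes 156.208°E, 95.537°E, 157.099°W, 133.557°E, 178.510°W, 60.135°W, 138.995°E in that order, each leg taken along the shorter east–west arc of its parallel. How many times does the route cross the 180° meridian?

4

Leg 1: +156.208° → +95.537°, shortest Δλ = -60.671° (west) — does not cross 180°.
Leg 2: +95.537° → -157.099°, shortest Δλ = 107.364° (east) — crosses 180°.
Leg 3: -157.099° → +133.557°, shortest Δλ = -69.344° (west) — crosses 180°.
Leg 4: +133.557° → -178.510°, shortest Δλ = 47.933° (east) — crosses 180°.
Leg 5: -178.510° → -60.135°, shortest Δλ = 118.375° (east) — does not cross 180°.
Leg 6: -60.135° → +138.995°, shortest Δλ = -160.87° (west) — crosses 180°.
Total crossings: 4.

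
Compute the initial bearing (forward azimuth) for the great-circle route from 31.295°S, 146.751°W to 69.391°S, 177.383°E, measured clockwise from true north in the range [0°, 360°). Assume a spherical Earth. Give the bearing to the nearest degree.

Δλ = 177.383 − -146.751 = 324.134°; wrapped into (−180°, 180°]: -35.866°.
θ = atan2( sin Δλ · cos φ₂ , cos φ₁ · sin φ₂ − sin φ₁ · cos φ₂ · cos Δλ )
  = atan2(-0.20623, -0.65165) = -162.439° → normalised to [0°, 360°): 197.561°.

198°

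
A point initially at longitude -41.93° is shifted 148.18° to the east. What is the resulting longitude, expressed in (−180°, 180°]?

Start at -41.93°; shift +148.18° → +106.25°.
+106.25° already lies in (−180°, 180°].

+106.25°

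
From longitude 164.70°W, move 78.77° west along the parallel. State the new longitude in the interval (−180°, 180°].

Start at -164.70°; shift −78.77° → -243.47°.
-243.47° lies outside (−180°, 180°]; add 360° → +116.53°.

116.53°E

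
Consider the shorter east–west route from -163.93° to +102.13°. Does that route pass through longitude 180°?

Naïve |102.13 − -163.93| = 266.06° > 180°, so the shorter arc goes the other way round — across 180°.
Signed shortest Δλ = ((102.13 − -163.93 + 180) mod 360) − 180 = -93.94°.
Going west by 93.94° from -163.93° passes through 180° before reaching +102.13°.

Yes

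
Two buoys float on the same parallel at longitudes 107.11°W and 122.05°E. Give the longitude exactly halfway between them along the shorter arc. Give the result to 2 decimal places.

172.53°W

Signed shortest Δλ from -107.11° to +122.05° is -130.84°.
Midpoint longitude = -107.11° + (-130.84°)/2 = -107.11° − 65.42° = -172.53°.
(The naïve average (-107.11 + +122.05)/2 = 7.47° is on the wrong side of the globe.)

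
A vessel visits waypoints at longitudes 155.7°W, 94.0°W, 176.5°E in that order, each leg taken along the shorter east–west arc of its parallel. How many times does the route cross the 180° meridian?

Leg 1: -155.7° → -94.0°, shortest Δλ = 61.7° (east) — does not cross 180°.
Leg 2: -94.0° → +176.5°, shortest Δλ = -89.5° (west) — crosses 180°.
Total crossings: 1.

1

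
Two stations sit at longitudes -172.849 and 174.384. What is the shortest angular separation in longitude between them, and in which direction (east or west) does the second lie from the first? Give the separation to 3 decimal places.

Raw difference: 174.384 − -172.849 = 347.233°.
Normalise into (−180°, 180°]: 347.233° − 360° = -12.767°.
Negative ⇒ the second point lies to the west; separation 12.767°.

12.767° west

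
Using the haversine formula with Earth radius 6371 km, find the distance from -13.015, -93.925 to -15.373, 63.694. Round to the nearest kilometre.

Δλ = 63.694 − -93.925 = 157.619°.
Δφ = -15.373 − -13.015 = -2.358°.
a = sin²(Δφ/2) + cos φ₁ · cos φ₂ · sin²(Δλ/2) = 0.904491.
c = 2·atan2(√a, √(1−a)) = 2.51321 rad → d = 6371·c ≈ 16011.69 km.

16012 km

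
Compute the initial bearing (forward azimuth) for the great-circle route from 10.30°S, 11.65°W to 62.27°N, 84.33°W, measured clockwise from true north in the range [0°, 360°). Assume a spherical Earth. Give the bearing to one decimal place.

333.6°

Δλ = -84.33 − -11.65 = -72.68°.
θ = atan2( sin Δλ · cos φ₂ , cos φ₁ · sin φ₂ − sin φ₁ · cos φ₂ · cos Δλ )
  = atan2(-0.44421, 0.89565) = -26.379° → normalised to [0°, 360°): 333.621°.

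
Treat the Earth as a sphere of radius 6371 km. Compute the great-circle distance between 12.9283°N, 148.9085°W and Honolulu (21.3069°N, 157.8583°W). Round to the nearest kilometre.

Δλ = -157.8583 − -148.9085 = -8.9498°.
Δφ = 21.3069 − 12.9283 = 8.3786°.
a = sin²(Δφ/2) + cos φ₁ · cos φ₂ · sin²(Δλ/2) = 0.010864.
c = 2·atan2(√a, √(1−a)) = 0.20884 rad → d = 6371·c ≈ 1330.54 km.

1331 km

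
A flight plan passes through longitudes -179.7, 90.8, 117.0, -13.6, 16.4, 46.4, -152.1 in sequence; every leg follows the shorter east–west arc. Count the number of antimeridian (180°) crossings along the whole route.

2

Leg 1: -179.7° → +90.8°, shortest Δλ = -89.5° (west) — crosses 180°.
Leg 2: +90.8° → +117.0°, shortest Δλ = 26.2° (east) — does not cross 180°.
Leg 3: +117.0° → -13.6°, shortest Δλ = -130.6° (west) — does not cross 180°.
Leg 4: -13.6° → +16.4°, shortest Δλ = 30.0° (east) — does not cross 180°.
Leg 5: +16.4° → +46.4°, shortest Δλ = 30.0° (east) — does not cross 180°.
Leg 6: +46.4° → -152.1°, shortest Δλ = 161.5° (east) — crosses 180°.
Total crossings: 2.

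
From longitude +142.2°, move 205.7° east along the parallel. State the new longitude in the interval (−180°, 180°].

Start at +142.2°; shift +205.7° → +347.9°.
+347.9° lies outside (−180°, 180°]; subtract 360° → -12.1°.

-12.1°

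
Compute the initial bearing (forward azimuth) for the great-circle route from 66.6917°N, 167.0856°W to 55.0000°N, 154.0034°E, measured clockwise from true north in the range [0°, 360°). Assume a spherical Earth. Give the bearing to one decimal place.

256.6°

Δλ = 154.0034 − -167.0856 = 321.0890°; wrapped into (−180°, 180°]: -38.9110°.
θ = atan2( sin Δλ · cos φ₂ , cos φ₁ · sin φ₂ − sin φ₁ · cos φ₂ · cos Δλ )
  = atan2(-0.36027, -0.08577) = -103.391° → normalised to [0°, 360°): 256.609°.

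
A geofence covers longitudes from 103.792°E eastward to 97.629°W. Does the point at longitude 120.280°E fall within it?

Band width going east from +103.792° to -97.629°: ((-97.629 − 103.792) mod 360) = 158.579°.
Offset of +120.280° east of the west edge: ((120.280 − 103.792) mod 360) = 16.488°.
16.488° ≤ 158.579° ⇒ inside.

Yes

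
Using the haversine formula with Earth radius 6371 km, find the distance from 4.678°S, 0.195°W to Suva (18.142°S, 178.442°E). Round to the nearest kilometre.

17473 km

Δλ = 178.442 − -0.195 = 178.637°.
Δφ = -18.142 − -4.678 = -13.464°.
a = sin²(Δφ/2) + cos φ₁ · cos φ₂ · sin²(Δλ/2) = 0.960730.
c = 2·atan2(√a, √(1−a)) = 2.74262 rad → d = 6371·c ≈ 17473.22 km.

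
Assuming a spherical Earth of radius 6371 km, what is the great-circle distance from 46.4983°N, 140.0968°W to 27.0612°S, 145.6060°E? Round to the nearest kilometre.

11058 km

Δλ = 145.6060 − -140.0968 = 285.7028°; wrapped into (−180°, 180°]: -74.2972°.
Δφ = -27.0612 − 46.4983 = -73.5595°.
a = sin²(Δφ/2) + cos φ₁ · cos φ₂ · sin²(Δλ/2) = 0.582042.
c = 2·atan2(√a, √(1−a)) = 1.73563 rad → d = 6371·c ≈ 11057.67 km.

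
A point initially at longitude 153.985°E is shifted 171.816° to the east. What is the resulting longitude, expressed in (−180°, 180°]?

34.199°W

Start at +153.985°; shift +171.816° → +325.801°.
+325.801° lies outside (−180°, 180°]; subtract 360° → -34.199°.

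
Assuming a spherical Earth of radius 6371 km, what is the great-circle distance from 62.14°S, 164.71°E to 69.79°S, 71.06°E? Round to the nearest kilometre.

Δλ = 71.06 − 164.71 = -93.65°.
Δφ = -69.79 − -62.14 = -7.65°.
a = sin²(Δφ/2) + cos φ₁ · cos φ₂ · sin²(Δλ/2) = 0.090308.
c = 2·atan2(√a, √(1−a)) = 0.61046 rad → d = 6371·c ≈ 3889.25 km.

3889 km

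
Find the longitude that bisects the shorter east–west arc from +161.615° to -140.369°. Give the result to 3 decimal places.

Signed shortest Δλ from +161.615° to -140.369° is +58.016°.
Midpoint longitude = +161.615° + (+58.016°)/2 = +161.615° + 29.008° = +190.623°.
Normalise into (−180°, 180°]: -169.377°.
(The naïve average (+161.615 + -140.369)/2 = 10.623° is on the wrong side of the globe.)

-169.377°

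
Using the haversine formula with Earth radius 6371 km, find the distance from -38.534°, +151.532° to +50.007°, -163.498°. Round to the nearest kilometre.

Δλ = -163.498 − 151.532 = -315.030°; wrapped into (−180°, 180°]: 44.970°.
Δφ = 50.007 − -38.534 = 88.541°.
a = sin²(Δφ/2) + cos φ₁ · cos φ₂ · sin²(Δλ/2) = 0.560801.
c = 2·atan2(√a, √(1−a)) = 1.69270 rad → d = 6371·c ≈ 10784.19 km.

10784 km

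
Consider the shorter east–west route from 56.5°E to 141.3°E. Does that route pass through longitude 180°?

Signed shortest Δλ = ((141.3 − 56.5 + 180) mod 360) − 180 = 84.8°.
Going east by 84.8° from +56.5° reaches +141.3° without touching 180°.

No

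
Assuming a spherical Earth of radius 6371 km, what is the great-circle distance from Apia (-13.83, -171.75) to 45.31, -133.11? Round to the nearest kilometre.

7638 km

Δλ = -133.11 − -171.75 = 38.64°.
Δφ = 45.31 − -13.83 = 59.14°.
a = sin²(Δφ/2) + cos φ₁ · cos φ₂ · sin²(Δλ/2) = 0.318276.
c = 2·atan2(√a, √(1−a)) = 1.19883 rad → d = 6371·c ≈ 7637.74 km.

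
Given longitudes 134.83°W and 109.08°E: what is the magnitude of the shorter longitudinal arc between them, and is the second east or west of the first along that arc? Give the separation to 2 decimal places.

Raw difference: 109.08 − -134.83 = 243.91°.
Normalise into (−180°, 180°]: 243.91° − 360° = -116.09°.
Negative ⇒ the second point lies to the west; separation 116.09°.

116.09° west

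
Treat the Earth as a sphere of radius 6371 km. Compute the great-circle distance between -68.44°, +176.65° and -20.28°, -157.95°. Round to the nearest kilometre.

5635 km

Δλ = -157.95 − 176.65 = -334.60°; wrapped into (−180°, 180°]: 25.40°.
Δφ = -20.28 − -68.44 = 48.16°.
a = sin²(Δφ/2) + cos φ₁ · cos φ₂ · sin²(Δλ/2) = 0.183134.
c = 2·atan2(√a, √(1−a)) = 0.88443 rad → d = 6371·c ≈ 5634.68 km.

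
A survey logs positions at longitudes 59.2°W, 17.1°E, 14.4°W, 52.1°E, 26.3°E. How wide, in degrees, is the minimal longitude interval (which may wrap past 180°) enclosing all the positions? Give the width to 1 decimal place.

111.3°

Sort the longitudes: -59.2°, -14.4°, +17.1°, +26.3°, +52.1°.
Eastward gaps between consecutive values (wrapping around): 44.8°, 31.5°, 9.2°, 25.8°, 248.7°.
Largest gap = 248.7° ⇒ minimal covering band is its complement: 360° − 248.7° = 111.3°.
Band runs from -59.2° eastward to +52.1°.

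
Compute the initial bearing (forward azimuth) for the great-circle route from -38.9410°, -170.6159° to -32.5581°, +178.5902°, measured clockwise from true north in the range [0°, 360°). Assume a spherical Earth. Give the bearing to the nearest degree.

Δλ = 178.5902 − -170.6159 = 349.2061°; wrapped into (−180°, 180°]: -10.7939°.
θ = atan2( sin Δλ · cos φ₂ , cos φ₁ · sin φ₂ − sin φ₁ · cos φ₂ · cos Δλ )
  = atan2(-0.15785, 0.10180) = -57.181° → normalised to [0°, 360°): 302.819°.

303°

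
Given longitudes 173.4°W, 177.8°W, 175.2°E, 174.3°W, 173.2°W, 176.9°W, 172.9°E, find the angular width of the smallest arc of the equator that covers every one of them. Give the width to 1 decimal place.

Sort the longitudes: -177.8°, -176.9°, -174.3°, -173.4°, -173.2°, +172.9°, +175.2°.
Eastward gaps between consecutive values (wrapping around): 0.9°, 2.6°, 0.9°, 0.2°, 346.1°, 2.3°, 7.0°.
Largest gap = 346.1° ⇒ minimal covering band is its complement: 360° − 346.1° = 13.9°.
Band runs from +172.9° eastward to -173.2°, crossing the antimeridian.

13.9°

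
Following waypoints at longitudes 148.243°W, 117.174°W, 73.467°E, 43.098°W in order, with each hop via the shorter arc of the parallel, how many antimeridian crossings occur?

Leg 1: -148.243° → -117.174°, shortest Δλ = 31.069° (east) — does not cross 180°.
Leg 2: -117.174° → +73.467°, shortest Δλ = -169.359° (west) — crosses 180°.
Leg 3: +73.467° → -43.098°, shortest Δλ = -116.565° (west) — does not cross 180°.
Total crossings: 1.

1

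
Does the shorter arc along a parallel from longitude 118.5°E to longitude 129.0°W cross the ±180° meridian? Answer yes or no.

Yes

Naïve |-129.0 − 118.5| = 247.5° > 180°, so the shorter arc goes the other way round — across 180°.
Signed shortest Δλ = ((-129.0 − 118.5 + 180) mod 360) − 180 = 112.5°.
Going east by 112.5° from +118.5° passes through 180° before reaching -129.0°.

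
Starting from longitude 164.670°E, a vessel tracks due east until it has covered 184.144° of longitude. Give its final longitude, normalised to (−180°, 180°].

11.186°W

Start at +164.670°; shift +184.144° → +348.814°.
+348.814° lies outside (−180°, 180°]; subtract 360° → -11.186°.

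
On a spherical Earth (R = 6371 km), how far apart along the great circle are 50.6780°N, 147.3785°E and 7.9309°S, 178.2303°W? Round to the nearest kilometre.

Δλ = -178.2303 − 147.3785 = -325.6088°; wrapped into (−180°, 180°]: 34.3912°.
Δφ = -7.9309 − 50.6780 = -58.6089°.
a = sin²(Δφ/2) + cos φ₁ · cos φ₂ · sin²(Δλ/2) = 0.294415.
c = 2·atan2(√a, √(1−a)) = 1.14706 rad → d = 6371·c ≈ 7307.92 km.

7308 km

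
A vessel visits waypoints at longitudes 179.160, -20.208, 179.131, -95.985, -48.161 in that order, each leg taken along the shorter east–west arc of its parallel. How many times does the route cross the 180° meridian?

Leg 1: +179.160° → -20.208°, shortest Δλ = 160.632° (east) — crosses 180°.
Leg 2: -20.208° → +179.131°, shortest Δλ = -160.661° (west) — crosses 180°.
Leg 3: +179.131° → -95.985°, shortest Δλ = 84.884° (east) — crosses 180°.
Leg 4: -95.985° → -48.161°, shortest Δλ = 47.824° (east) — does not cross 180°.
Total crossings: 3.

3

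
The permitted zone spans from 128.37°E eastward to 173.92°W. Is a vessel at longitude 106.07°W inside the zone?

Band width going east from +128.37° to -173.92°: ((-173.92 − 128.37) mod 360) = 57.71°.
Offset of -106.07° east of the west edge: ((-106.07 − 128.37) mod 360) = 125.56°.
125.56° > 57.71° ⇒ outside.

No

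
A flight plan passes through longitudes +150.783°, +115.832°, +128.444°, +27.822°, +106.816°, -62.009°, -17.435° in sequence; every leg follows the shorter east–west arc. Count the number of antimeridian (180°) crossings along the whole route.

0

Leg 1: +150.783° → +115.832°, shortest Δλ = -34.951° (west) — does not cross 180°.
Leg 2: +115.832° → +128.444°, shortest Δλ = 12.612° (east) — does not cross 180°.
Leg 3: +128.444° → +27.822°, shortest Δλ = -100.622° (west) — does not cross 180°.
Leg 4: +27.822° → +106.816°, shortest Δλ = 78.994° (east) — does not cross 180°.
Leg 5: +106.816° → -62.009°, shortest Δλ = -168.825° (west) — does not cross 180°.
Leg 6: -62.009° → -17.435°, shortest Δλ = 44.574° (east) — does not cross 180°.
Total crossings: 0.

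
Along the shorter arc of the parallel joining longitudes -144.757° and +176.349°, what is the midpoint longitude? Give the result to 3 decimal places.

-164.204°

Signed shortest Δλ from -144.757° to +176.349° is -38.894°.
Midpoint longitude = -144.757° + (-38.894°)/2 = -144.757° − 19.447° = -164.204°.
(The naïve average (-144.757 + +176.349)/2 = 15.796° is on the wrong side of the globe.)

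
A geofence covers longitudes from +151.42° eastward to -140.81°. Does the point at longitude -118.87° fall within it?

Band width going east from +151.42° to -140.81°: ((-140.81 − 151.42) mod 360) = 67.77°.
Offset of -118.87° east of the west edge: ((-118.87 − 151.42) mod 360) = 89.71°.
89.71° > 67.77° ⇒ outside.

No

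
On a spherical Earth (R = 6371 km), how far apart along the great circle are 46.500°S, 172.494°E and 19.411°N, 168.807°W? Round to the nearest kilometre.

7566 km

Δλ = -168.807 − 172.494 = -341.301°; wrapped into (−180°, 180°]: 18.699°.
Δφ = 19.411 − -46.500 = 65.911°.
a = sin²(Δφ/2) + cos φ₁ · cos φ₂ · sin²(Δλ/2) = 0.313057.
c = 2·atan2(√a, √(1−a)) = 1.18760 rad → d = 6371·c ≈ 7566.20 km.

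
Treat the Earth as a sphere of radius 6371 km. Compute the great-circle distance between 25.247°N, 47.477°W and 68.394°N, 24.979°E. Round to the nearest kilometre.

6694 km

Δλ = 24.979 − -47.477 = 72.456°.
Δφ = 68.394 − 25.247 = 43.147°.
a = sin²(Δφ/2) + cos φ₁ · cos φ₂ · sin²(Δλ/2) = 0.251527.
c = 2·atan2(√a, √(1−a)) = 1.05072 rad → d = 6371·c ≈ 6694.14 km.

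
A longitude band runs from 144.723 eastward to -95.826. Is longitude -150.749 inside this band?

Band width going east from +144.723° to -95.826°: ((-95.826 − 144.723) mod 360) = 119.451°.
Offset of -150.749° east of the west edge: ((-150.749 − 144.723) mod 360) = 64.528°.
64.528° ≤ 119.451° ⇒ inside.

Yes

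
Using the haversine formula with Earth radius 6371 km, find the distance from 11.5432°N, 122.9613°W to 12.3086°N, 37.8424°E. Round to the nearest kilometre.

16620 km

Δλ = 37.8424 − -122.9613 = 160.8037°.
Δφ = 12.3086 − 11.5432 = 0.7654°.
a = sin²(Δφ/2) + cos φ₁ · cos φ₂ · sin²(Δλ/2) = 0.930684.
c = 2·atan2(√a, √(1−a)) = 2.60875 rad → d = 6371·c ≈ 16620.38 km.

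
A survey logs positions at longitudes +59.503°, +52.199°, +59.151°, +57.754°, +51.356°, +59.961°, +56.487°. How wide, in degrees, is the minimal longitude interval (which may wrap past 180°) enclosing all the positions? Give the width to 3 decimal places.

8.605°

Sort the longitudes: +51.356°, +52.199°, +56.487°, +57.754°, +59.151°, +59.503°, +59.961°.
Eastward gaps between consecutive values (wrapping around): 0.843°, 4.288°, 1.267°, 1.397°, 0.352°, 0.458°, 351.395°.
Largest gap = 351.395° ⇒ minimal covering band is its complement: 360° − 351.395° = 8.605°.
Band runs from +51.356° eastward to +59.961°.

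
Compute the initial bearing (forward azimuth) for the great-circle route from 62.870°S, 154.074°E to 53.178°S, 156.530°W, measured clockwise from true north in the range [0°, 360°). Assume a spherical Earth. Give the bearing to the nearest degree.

Δλ = -156.530 − 154.074 = -310.604°; wrapped into (−180°, 180°]: 49.396°.
θ = atan2( sin Δλ · cos φ₂ , cos φ₁ · sin φ₂ − sin φ₁ · cos φ₂ · cos Δλ )
  = atan2(0.45503, -0.01789) = 92.252° → normalised to [0°, 360°): 92.252°.

92°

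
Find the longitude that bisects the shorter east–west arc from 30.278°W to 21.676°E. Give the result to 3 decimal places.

4.301°W

Signed shortest Δλ from -30.278° to +21.676° is +51.954°.
Midpoint longitude = -30.278° + (+51.954°)/2 = -30.278° + 25.977° = -4.301°.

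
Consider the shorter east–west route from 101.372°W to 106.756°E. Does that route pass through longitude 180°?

Yes

Naïve |106.756 − -101.372| = 208.128° > 180°, so the shorter arc goes the other way round — across 180°.
Signed shortest Δλ = ((106.756 − -101.372 + 180) mod 360) − 180 = -151.872°.
Going west by 151.872° from -101.372° passes through 180° before reaching +106.756°.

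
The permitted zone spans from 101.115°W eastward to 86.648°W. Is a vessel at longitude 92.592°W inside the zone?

Yes

Band width going east from -101.115° to -86.648°: ((-86.648 − -101.115) mod 360) = 14.467°.
Offset of -92.592° east of the west edge: ((-92.592 − -101.115) mod 360) = 8.523°.
8.523° ≤ 14.467° ⇒ inside.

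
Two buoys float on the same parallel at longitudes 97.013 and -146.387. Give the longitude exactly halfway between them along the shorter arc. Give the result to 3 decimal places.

Signed shortest Δλ from +97.013° to -146.387° is +116.600°.
Midpoint longitude = +97.013° + (+116.600°)/2 = +97.013° + 58.300° = +155.313°.
(The naïve average (+97.013 + -146.387)/2 = -24.687° is on the wrong side of the globe.)

+155.313°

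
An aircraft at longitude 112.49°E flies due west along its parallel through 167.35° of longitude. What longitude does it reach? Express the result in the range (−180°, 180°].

54.86°W

Start at +112.49°; shift −167.35° → -54.86°.
-54.86° already lies in (−180°, 180°].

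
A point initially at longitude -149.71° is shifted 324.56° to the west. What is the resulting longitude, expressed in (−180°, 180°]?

-114.27°

Start at -149.71°; shift −324.56° → -474.27°.
-474.27° lies outside (−180°, 180°]; add 360° → -114.27°.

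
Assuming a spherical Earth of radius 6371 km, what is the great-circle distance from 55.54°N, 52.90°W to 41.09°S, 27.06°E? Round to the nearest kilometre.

Δλ = 27.06 − -52.90 = 79.96°.
Δφ = -41.09 − 55.54 = -96.63°.
a = sin²(Δφ/2) + cos φ₁ · cos φ₂ · sin²(Δλ/2) = 0.733783.
c = 2·atan2(√a, √(1−a)) = 2.05733 rad → d = 6371·c ≈ 13107.25 km.

13107 km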